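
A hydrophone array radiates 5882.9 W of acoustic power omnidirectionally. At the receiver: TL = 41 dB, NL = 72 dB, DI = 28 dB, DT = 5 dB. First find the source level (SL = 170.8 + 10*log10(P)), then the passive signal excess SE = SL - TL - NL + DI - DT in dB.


Step 1: SL = 170.8 + 10*log10(5882.9) = 208.5 dB
Step 2: SE = SL - TL - NL + DI - DT = 208.5 - 41 - 72 + 28 - 5 = 118.5

118.5 dB


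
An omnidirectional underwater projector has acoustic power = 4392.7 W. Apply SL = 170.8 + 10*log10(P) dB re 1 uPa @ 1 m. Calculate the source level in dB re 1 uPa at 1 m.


SL = 170.8 + 10*log10(4392.7) = 170.8 + 36.43 = 207.23

207.23 dB


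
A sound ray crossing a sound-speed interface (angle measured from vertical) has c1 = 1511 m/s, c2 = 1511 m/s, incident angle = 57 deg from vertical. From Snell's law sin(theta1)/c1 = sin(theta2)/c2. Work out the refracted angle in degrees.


sin(theta2) = (c2/c1)*sin(theta1) = (1511/1511)*sin(57 deg) = 0.83867
theta2 = arcsin(0.83867) = 57.0

57.0 deg


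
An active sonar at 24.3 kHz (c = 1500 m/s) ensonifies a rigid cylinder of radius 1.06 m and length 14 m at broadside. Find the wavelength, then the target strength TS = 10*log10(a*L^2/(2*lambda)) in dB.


Step 1: lambda = c/f = 1500/24300 = 0.06173 m
Step 2: TS = 10*log10(a*L^2/(2*lambda)) = 10*log10(1.06*14^2/(2*0.06173)) = 32.26

32.26 dB


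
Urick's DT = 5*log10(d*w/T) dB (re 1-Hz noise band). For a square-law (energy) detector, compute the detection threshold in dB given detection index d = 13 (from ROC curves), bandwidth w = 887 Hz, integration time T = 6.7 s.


DT = 5*log10(d*w/T) = 5*log10(13 * 887 / 6.7) = 5*log10(1721.04) = 16.18

16.18 dB


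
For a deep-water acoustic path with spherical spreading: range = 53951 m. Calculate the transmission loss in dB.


TL = 20*log10(53951) = 94.64

94.64 dB


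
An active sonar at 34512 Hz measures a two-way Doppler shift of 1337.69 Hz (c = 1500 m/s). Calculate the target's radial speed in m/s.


29.07 m/s


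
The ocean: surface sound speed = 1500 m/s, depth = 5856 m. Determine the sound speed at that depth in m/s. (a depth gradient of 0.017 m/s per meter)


c = 1500 + 0.017 * 5856 = 1599.552

1599.552 m/s


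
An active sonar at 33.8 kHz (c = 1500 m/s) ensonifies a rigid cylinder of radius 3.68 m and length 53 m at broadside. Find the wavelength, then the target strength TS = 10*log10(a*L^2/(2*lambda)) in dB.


Step 1: lambda = c/f = 1500/33800 = 0.04438 m
Step 2: TS = 10*log10(a*L^2/(2*lambda)) = 10*log10(3.68*53^2/(2*0.04438)) = 50.66

50.66 dB


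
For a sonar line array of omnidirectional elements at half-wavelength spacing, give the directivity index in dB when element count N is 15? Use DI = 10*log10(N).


DI = 10*log10(15) = 11.76

11.76 dB


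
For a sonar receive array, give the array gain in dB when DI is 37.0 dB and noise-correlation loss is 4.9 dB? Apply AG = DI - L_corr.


AG = DI - L_corr = 37.0 - 4.9 = 32.1

32.1 dB


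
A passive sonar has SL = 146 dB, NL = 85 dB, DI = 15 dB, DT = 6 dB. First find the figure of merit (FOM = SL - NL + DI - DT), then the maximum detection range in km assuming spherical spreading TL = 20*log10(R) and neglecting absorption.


Step 1: FOM = SL - NL + DI - DT = 146 - 85 + 15 - 6 = 70 dB
Step 2: at max range FOM = TL = 20*log10(R), so R = 10^(70/20) = 3162.28 m = 3.16 km

3.16 km


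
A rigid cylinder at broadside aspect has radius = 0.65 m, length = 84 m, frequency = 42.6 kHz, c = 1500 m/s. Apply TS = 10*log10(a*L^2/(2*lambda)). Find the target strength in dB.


48.14 dB


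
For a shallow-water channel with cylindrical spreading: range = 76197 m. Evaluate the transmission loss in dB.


TL = 10*log10(76197) = 48.82

48.82 dB


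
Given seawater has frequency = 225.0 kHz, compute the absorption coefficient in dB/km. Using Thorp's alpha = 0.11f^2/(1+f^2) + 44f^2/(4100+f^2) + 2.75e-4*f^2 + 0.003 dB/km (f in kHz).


f^2 = 50625.0
alpha = 0.11*50625.0/(1+50625.0) + 44*50625.0/(4100+50625.0) + 2.75e-4*50625.0 + 0.003 = 54.738

54.738 dB/km


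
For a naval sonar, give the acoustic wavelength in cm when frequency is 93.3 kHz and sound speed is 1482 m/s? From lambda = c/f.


1.59 cm


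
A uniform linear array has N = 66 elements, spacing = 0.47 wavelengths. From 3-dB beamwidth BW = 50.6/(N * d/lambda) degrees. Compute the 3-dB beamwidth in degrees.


BW = 50.6 / (66 * 0.47) = 50.6 / 31.02 = 1.63

1.63 deg


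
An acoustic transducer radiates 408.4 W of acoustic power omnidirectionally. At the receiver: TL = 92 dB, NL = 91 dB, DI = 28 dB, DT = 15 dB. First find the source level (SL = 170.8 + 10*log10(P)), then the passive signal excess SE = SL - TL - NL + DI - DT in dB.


Step 1: SL = 170.8 + 10*log10(408.4) = 196.91 dB
Step 2: SE = SL - TL - NL + DI - DT = 196.91 - 92 - 91 + 28 - 15 = 26.91

26.91 dB


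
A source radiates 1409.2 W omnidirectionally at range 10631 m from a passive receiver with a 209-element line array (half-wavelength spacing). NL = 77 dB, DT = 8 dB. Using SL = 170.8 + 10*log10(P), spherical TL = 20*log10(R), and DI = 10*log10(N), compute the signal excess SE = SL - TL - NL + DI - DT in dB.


Step 1: SL = 170.8 + 10*log10(1409.2) = 202.29 dB
Step 2: TL = 20*log10(10631) = 80.53 dB
Step 3: DI = 10*log10(209) = 23.2 dB
Step 4: SE = SL - TL - NL + DI - DT = 202.29 - 80.53 - 77 + 23.2 - 8 = 59.96

59.96 dB


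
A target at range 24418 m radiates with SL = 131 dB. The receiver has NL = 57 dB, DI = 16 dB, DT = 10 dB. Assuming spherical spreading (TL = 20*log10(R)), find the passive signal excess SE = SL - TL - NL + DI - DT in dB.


-7.75 dB


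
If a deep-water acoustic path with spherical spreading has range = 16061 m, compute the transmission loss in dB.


TL = 20*log10(16061) = 84.12

84.12 dB


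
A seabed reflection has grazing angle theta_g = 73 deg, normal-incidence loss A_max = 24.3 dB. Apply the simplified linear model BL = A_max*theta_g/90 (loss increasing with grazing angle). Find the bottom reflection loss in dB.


19.71 dB


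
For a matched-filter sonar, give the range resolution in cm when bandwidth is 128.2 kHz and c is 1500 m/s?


dR = c/(2*BW) = 1500 / (2 * 128.2e3) = 0.0059 m = 0.59 cm

0.59 cm


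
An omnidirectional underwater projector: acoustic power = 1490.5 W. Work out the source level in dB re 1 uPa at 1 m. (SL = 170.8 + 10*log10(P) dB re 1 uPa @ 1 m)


202.53 dB


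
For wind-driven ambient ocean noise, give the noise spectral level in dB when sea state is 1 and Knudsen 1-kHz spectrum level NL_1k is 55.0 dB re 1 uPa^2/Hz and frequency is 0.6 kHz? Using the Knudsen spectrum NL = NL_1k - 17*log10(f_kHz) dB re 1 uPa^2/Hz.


58.77 dB


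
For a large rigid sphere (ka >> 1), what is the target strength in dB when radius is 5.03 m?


TS = 10*log10(5.03^2 / 4) = 10*log10(6.325225) = 8.01

8.01 dB


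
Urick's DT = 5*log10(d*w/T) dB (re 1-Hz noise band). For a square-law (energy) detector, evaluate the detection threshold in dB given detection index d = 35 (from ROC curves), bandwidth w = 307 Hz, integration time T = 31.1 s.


DT = 5*log10(d*w/T) = 5*log10(35 * 307 / 31.1) = 5*log10(345.5) = 12.69

12.69 dB


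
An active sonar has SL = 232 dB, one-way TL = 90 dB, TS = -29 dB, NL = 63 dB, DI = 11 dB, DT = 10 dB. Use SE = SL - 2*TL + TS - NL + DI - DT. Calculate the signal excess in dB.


SE = SL - 2*TL + TS - NL + DI - DT = 232 - 2*90 + (-29) - 63 + 11 - 10 = -39

-39 dB


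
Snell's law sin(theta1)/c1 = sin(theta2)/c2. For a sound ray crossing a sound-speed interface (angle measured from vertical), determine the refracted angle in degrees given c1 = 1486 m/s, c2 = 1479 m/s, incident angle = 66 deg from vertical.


sin(theta2) = (c2/c1)*sin(theta1) = (1479/1486)*sin(66 deg) = 0.90924
theta2 = arcsin(0.90924) = 65.4

65.4 deg


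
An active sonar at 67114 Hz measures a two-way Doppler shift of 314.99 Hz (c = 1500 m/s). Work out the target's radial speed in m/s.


3.52 m/s


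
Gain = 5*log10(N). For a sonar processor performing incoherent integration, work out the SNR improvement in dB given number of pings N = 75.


Gain = 5*log10(75) = 9.38

9.38 dB


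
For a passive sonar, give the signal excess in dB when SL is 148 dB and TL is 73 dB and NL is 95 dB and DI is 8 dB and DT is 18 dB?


-30 dB


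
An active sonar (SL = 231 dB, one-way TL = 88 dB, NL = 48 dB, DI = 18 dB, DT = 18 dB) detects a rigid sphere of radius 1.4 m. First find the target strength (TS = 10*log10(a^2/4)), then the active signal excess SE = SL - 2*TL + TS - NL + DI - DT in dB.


Step 1: TS = 10*log10(1.4^2/4) = -3.1 dB
Step 2: SE = SL - 2*TL + TS - NL + DI - DT = 231 - 2*88 + (-3.1) - 48 + 18 - 18 = 3.9

3.9 dB


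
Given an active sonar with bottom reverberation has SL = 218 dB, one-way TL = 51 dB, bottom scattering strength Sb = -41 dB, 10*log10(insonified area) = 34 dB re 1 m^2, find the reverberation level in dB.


109 dB


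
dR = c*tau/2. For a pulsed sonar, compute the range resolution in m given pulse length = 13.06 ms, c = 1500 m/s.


dR = c*tau/2 = 1500 * 13.06e-3 / 2 = 9.795

9.795 m


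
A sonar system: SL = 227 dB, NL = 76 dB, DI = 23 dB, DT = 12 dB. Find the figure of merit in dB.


FOM = SL - NL + DI - DT = 227 - 76 + 23 - 12 = 162

162 dB


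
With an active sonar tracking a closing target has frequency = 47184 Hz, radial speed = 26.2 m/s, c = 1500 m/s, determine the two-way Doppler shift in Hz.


fd = 2*f*v/c = 2 * 47184 * 26.2 / 1500 = 1648.29

1648.29 Hz


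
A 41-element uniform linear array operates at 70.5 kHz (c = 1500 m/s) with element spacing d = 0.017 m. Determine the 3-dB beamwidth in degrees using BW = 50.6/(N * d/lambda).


Step 1: lambda = 1500/70500 = 0.02128 m
Step 2: d/lambda = 0.017/0.02128 = 0.7989
Step 3: BW = 50.6/(N * d/lambda) = 50.6/(41 * 0.7989) = 1.54

1.54 deg


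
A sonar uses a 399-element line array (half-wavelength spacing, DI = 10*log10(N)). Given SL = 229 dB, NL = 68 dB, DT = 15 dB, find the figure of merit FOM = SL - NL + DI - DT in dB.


172.01 dB


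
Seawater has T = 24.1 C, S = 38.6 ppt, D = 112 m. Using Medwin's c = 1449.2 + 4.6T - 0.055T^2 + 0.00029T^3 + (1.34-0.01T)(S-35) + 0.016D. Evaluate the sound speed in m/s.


c = 1449.2 + 4.6*24.1 - 0.055*24.1^2 + 0.00029*24.1^3 + (1.34 - 0.01*24.1)*(38.6 - 35) + 0.016*112 = 1537.92

1537.92 m/s


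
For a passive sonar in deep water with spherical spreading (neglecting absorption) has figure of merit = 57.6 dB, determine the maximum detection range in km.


At max range FOM = TL, so 20*log10(R) = 57.6
R = 10^(57.6/20) = 758.58 m = 0.76 km

0.76 km


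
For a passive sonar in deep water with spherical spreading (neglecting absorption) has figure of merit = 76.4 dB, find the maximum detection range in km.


6.61 km


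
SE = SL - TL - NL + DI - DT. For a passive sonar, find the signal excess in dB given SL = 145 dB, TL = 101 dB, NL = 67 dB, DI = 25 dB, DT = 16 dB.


SE = SL - TL - NL + DI - DT = 145 - 101 - 67 + 25 - 16 = -14

-14 dB


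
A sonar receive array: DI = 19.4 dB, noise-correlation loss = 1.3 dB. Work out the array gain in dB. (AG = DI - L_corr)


AG = DI - L_corr = 19.4 - 1.3 = 18.1

18.1 dB


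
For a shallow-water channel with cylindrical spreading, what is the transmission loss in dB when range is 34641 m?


45.4 dB


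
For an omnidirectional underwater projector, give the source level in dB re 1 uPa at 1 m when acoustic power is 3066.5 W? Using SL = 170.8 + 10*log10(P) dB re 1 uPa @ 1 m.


SL = 170.8 + 10*log10(3066.5) = 170.8 + 34.87 = 205.67

205.67 dB


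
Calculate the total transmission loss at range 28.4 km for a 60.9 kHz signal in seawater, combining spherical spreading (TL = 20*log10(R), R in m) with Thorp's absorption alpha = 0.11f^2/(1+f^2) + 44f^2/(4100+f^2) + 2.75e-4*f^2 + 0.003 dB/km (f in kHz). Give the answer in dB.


714.74 dB


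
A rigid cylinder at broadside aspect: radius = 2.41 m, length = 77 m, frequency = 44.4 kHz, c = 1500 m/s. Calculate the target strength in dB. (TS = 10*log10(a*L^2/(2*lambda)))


lambda = 1500/44400 = 0.03378 m
TS = 10*log10(2.41*77^2/(2*0.03378)) = 53.25

53.25 dB


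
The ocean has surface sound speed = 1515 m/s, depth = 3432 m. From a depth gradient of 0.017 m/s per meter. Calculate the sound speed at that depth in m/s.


c = 1515 + 0.017 * 3432 = 1573.344

1573.344 m/s


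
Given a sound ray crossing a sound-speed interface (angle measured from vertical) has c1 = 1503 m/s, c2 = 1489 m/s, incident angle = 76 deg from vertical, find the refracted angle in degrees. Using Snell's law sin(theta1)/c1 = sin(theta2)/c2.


sin(theta2) = (c2/c1)*sin(theta1) = (1489/1503)*sin(76 deg) = 0.96126
theta2 = arcsin(0.96126) = 74.0

74.0 deg


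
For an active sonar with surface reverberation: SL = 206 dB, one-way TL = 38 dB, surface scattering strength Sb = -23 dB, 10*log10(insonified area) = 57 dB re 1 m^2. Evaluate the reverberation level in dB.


RL = SL - 2*TL + Sb + 10*log10(A) = 206 - 2*38 + (-23) + 57 = 164

164 dB


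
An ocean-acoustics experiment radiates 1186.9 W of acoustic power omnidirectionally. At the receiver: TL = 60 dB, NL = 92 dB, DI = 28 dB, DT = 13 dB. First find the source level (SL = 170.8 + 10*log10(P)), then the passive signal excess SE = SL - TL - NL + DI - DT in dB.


Step 1: SL = 170.8 + 10*log10(1186.9) = 201.54 dB
Step 2: SE = SL - TL - NL + DI - DT = 201.54 - 60 - 92 + 28 - 13 = 64.54

64.54 dB


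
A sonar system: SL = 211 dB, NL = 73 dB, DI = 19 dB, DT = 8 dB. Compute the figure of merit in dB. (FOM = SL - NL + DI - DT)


FOM = SL - NL + DI - DT = 211 - 73 + 19 - 8 = 149

149 dB


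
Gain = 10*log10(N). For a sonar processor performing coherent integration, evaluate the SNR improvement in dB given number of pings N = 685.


28.36 dB


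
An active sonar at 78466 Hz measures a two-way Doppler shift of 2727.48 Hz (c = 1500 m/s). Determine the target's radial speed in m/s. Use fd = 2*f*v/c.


From fd = 2*f*v/c, v = c*fd/(2*f) = 1500 * 2727.48 / (2*78466) = 26.07

26.07 m/s


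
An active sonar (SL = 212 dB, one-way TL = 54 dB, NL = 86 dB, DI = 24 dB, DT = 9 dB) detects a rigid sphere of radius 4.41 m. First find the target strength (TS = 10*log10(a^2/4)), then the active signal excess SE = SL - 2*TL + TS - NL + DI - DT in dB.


Step 1: TS = 10*log10(4.41^2/4) = 6.87 dB
Step 2: SE = SL - 2*TL + TS - NL + DI - DT = 212 - 2*54 + (6.87) - 86 + 24 - 9 = 39.87

39.87 dB


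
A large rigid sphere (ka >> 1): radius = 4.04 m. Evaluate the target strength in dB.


6.11 dB


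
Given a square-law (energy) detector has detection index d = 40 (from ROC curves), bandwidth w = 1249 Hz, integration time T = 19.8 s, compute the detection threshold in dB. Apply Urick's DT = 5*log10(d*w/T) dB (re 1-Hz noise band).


17.01 dB


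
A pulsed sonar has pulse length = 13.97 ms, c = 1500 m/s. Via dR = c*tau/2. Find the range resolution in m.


dR = c*tau/2 = 1500 * 13.97e-3 / 2 = 10.4775

10.4775 m


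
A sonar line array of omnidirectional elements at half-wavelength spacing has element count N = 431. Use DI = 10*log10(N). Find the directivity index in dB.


DI = 10*log10(431) = 26.34

26.34 dB


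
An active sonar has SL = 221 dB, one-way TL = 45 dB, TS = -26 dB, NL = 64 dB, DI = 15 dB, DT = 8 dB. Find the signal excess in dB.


48 dB


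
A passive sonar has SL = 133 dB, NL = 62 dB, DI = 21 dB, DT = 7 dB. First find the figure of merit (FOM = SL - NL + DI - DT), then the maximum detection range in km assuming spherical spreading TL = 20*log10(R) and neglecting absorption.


Step 1: FOM = SL - NL + DI - DT = 133 - 62 + 21 - 7 = 85 dB
Step 2: at max range FOM = TL = 20*log10(R), so R = 10^(85/20) = 17782.79 m = 17.78 km

17.78 km


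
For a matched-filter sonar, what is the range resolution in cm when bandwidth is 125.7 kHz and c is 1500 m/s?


dR = c/(2*BW) = 1500 / (2 * 125.7e3) = 0.006 m = 0.6 cm

0.6 cm


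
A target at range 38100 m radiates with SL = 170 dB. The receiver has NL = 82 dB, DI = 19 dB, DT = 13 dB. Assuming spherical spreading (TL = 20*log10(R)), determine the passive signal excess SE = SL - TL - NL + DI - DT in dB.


Step 1: TL = 20*log10(38100) = 91.62 dB
Step 2: SE = 170 - 91.62 - 82 + 19 - 13 = 2.38

2.38 dB


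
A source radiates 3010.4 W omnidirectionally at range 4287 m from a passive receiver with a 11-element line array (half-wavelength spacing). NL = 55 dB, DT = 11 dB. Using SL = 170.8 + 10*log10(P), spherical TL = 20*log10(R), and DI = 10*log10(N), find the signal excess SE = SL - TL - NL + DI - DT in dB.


77.36 dB


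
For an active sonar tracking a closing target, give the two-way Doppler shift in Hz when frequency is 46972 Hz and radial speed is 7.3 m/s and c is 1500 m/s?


457.19 Hz


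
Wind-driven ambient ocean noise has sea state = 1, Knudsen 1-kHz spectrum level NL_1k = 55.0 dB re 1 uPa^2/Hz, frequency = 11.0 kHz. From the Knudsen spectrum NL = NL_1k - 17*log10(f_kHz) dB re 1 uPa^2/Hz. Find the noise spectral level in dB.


NL = NL_1k - 17*log10(f_kHz) = 55.0 - 17*log10(11.0) = 55.0 - (17.7) = 37.3

37.3 dB


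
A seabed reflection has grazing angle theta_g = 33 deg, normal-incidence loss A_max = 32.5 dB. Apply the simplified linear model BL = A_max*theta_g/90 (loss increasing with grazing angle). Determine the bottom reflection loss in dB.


BL = A_max * theta_g / 90 = 32.5 * 33 / 90 = 11.92

11.92 dB


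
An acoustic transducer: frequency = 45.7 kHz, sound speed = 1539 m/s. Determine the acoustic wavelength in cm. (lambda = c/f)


lambda = c/f = 1539 / 45700 = 0.0337 m = 3.37 cm

3.37 cm


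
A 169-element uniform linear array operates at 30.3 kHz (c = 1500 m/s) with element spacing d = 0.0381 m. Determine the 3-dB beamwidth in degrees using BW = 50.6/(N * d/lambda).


Step 1: lambda = 1500/30300 = 0.0495 m
Step 2: d/lambda = 0.0381/0.0495 = 0.7697
Step 3: BW = 50.6/(N * d/lambda) = 50.6/(169 * 0.7697) = 0.39

0.39 deg


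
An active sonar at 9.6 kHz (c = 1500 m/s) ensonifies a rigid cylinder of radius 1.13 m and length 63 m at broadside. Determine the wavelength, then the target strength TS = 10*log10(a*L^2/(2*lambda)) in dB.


Step 1: lambda = c/f = 1500/9600 = 0.15625 m
Step 2: TS = 10*log10(a*L^2/(2*lambda)) = 10*log10(1.13*63^2/(2*0.15625)) = 41.57

41.57 dB


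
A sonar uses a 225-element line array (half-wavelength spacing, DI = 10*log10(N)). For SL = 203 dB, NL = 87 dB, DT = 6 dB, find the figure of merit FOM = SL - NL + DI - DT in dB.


133.52 dB


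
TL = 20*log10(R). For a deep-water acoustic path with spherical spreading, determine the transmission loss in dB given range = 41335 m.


TL = 20*log10(41335) = 92.33

92.33 dB


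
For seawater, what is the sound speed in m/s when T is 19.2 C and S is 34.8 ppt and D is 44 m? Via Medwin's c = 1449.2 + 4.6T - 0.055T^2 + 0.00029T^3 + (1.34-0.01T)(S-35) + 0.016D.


c = 1449.2 + 4.6*19.2 - 0.055*19.2^2 + 0.00029*19.2^3 + (1.34 - 0.01*19.2)*(34.8 - 35) + 0.016*44 = 1519.77

1519.77 m/s


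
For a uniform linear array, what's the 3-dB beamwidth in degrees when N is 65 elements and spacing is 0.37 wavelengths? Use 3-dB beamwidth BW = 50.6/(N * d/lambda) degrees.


2.1 deg


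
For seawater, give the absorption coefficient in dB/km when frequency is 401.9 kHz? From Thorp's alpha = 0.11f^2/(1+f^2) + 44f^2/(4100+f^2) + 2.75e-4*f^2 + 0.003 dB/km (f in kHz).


f^2 = 161523.61
alpha = 0.11*161523.61/(1+161523.61) + 44*161523.61/(4100+161523.61) + 2.75e-4*161523.61 + 0.003 = 87.443

87.443 dB/km


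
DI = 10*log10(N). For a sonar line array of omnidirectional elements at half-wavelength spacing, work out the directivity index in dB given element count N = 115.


20.61 dB


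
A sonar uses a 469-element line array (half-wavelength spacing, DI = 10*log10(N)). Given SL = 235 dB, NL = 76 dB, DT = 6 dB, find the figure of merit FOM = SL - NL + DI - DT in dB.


179.71 dB


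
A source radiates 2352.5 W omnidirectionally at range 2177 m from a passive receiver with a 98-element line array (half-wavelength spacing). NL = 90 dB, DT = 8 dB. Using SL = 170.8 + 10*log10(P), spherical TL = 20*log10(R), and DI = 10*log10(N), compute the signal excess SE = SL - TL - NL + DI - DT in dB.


59.67 dB


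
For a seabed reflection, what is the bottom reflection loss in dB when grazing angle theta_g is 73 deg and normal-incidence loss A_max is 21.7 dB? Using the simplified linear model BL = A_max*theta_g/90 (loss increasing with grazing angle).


17.6 dB


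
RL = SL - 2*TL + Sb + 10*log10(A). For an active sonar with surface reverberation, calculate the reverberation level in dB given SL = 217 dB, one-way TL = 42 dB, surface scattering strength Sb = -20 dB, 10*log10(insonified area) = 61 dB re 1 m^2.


RL = SL - 2*TL + Sb + 10*log10(A) = 217 - 2*42 + (-20) + 61 = 174

174 dB


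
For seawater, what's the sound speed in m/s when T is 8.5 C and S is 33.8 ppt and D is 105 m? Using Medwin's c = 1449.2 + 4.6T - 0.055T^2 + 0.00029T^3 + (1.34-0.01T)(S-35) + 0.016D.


c = 1449.2 + 4.6*8.5 - 0.055*8.5^2 + 0.00029*8.5^3 + (1.34 - 0.01*8.5)*(33.8 - 35) + 0.016*105 = 1484.68

1484.68 m/s


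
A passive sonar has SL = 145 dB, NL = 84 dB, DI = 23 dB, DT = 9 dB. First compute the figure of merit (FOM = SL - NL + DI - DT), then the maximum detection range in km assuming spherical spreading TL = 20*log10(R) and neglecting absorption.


Step 1: FOM = SL - NL + DI - DT = 145 - 84 + 23 - 9 = 75 dB
Step 2: at max range FOM = TL = 20*log10(R), so R = 10^(75/20) = 5623.41 m = 5.62 km

5.62 km


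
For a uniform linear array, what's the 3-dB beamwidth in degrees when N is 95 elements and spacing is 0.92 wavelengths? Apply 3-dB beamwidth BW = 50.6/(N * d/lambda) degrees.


BW = 50.6 / (95 * 0.92) = 50.6 / 87.4 = 0.58

0.58 deg


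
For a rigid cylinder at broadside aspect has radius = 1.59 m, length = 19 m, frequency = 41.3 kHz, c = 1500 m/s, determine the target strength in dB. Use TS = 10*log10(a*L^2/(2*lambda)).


lambda = 1500/41300 = 0.03632 m
TS = 10*log10(1.59*19^2/(2*0.03632)) = 38.98

38.98 dB


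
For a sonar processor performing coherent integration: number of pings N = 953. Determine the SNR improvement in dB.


Gain = 10*log10(953) = 29.79

29.79 dB


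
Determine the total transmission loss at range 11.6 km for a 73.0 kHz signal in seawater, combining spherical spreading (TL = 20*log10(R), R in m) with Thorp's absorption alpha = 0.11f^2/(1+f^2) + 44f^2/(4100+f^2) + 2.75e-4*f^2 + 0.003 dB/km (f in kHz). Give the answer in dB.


Step 1 (Thorp): alpha = 0.11*5329.0/(1+5329.0) + 44*5329.0/(4100+5329.0) + 2.75e-4*5329.0 + 0.003 = 26.446 dB/km
Step 2: TL_spread = 20*log10(11600) = 81.29 dB
Step 3: TL_abs = alpha*R = 26.446 * 11.6 = 306.77 dB
Step 4: TL_total = 81.29 + 306.77 = 388.06

388.06 dB


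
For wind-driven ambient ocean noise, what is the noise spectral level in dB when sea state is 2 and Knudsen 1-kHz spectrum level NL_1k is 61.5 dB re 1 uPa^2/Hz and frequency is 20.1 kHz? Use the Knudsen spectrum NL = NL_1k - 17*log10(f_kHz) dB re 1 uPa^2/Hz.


39.35 dB


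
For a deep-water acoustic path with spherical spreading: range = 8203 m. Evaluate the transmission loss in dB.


78.28 dB


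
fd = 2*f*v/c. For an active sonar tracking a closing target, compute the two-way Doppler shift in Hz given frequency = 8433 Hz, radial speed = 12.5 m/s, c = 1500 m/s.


140.55 Hz


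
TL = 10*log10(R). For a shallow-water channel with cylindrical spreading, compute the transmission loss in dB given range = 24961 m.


43.97 dB


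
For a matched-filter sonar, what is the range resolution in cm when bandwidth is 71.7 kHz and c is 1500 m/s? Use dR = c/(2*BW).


1.05 cm


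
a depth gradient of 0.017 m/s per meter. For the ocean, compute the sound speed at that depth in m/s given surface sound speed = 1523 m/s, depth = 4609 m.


1601.353 m/s


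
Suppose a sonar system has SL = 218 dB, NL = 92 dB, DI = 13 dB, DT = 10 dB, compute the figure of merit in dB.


FOM = SL - NL + DI - DT = 218 - 92 + 13 - 10 = 129

129 dB


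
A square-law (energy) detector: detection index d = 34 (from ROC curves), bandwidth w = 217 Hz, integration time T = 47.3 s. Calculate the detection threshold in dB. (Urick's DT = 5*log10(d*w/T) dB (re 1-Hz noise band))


10.97 dB


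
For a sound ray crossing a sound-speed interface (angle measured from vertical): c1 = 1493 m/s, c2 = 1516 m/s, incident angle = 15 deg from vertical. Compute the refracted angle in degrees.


sin(theta2) = (c2/c1)*sin(theta1) = (1516/1493)*sin(15 deg) = 0.26281
theta2 = arcsin(0.26281) = 15.24

15.24 deg


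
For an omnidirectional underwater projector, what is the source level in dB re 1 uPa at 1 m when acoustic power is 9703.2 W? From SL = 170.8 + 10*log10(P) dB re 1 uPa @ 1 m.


SL = 170.8 + 10*log10(9703.2) = 170.8 + 39.87 = 210.67

210.67 dB


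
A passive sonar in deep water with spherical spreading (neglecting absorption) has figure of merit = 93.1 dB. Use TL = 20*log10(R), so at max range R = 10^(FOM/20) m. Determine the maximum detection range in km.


45.19 km


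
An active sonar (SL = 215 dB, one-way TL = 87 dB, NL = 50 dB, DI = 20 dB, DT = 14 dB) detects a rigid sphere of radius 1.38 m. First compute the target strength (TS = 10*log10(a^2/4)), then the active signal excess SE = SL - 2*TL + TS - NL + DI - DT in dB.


Step 1: TS = 10*log10(1.38^2/4) = -3.22 dB
Step 2: SE = SL - 2*TL + TS - NL + DI - DT = 215 - 2*87 + (-3.22) - 50 + 20 - 14 = -6.22

-6.22 dB


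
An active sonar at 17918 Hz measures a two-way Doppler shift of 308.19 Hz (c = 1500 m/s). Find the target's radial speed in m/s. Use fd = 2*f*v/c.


From fd = 2*f*v/c, v = c*fd/(2*f) = 1500 * 308.19 / (2*17918) = 12.9

12.9 m/s


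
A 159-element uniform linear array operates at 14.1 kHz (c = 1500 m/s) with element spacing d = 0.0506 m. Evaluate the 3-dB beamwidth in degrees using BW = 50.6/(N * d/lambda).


0.67 deg


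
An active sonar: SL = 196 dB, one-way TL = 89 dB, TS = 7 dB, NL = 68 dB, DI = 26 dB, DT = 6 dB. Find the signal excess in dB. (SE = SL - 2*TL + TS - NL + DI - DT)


-23 dB


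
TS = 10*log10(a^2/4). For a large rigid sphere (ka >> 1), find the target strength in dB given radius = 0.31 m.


TS = 10*log10(0.31^2 / 4) = 10*log10(0.024025) = -16.19

-16.19 dB


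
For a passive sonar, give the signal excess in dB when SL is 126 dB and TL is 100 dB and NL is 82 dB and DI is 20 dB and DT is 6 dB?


SE = SL - TL - NL + DI - DT = 126 - 100 - 82 + 20 - 6 = -42

-42 dB


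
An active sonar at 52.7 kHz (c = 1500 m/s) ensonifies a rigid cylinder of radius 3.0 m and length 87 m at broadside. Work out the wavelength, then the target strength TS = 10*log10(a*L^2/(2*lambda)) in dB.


Step 1: lambda = c/f = 1500/52700 = 0.02846 m
Step 2: TS = 10*log10(a*L^2/(2*lambda)) = 10*log10(3.0*87^2/(2*0.02846)) = 56.01

56.01 dB


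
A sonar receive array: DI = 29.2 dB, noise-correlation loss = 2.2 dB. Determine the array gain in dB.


AG = DI - L_corr = 29.2 - 2.2 = 27.0

27.0 dB


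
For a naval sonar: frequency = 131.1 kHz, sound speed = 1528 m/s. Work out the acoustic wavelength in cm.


1.17 cm


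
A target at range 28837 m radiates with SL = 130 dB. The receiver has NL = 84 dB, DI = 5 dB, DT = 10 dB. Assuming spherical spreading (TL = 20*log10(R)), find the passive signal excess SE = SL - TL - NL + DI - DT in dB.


Step 1: TL = 20*log10(28837) = 89.2 dB
Step 2: SE = 130 - 89.2 - 84 + 5 - 10 = -48.2

-48.2 dB


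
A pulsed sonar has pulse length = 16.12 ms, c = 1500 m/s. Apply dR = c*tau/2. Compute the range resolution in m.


dR = c*tau/2 = 1500 * 16.12e-3 / 2 = 12.09

12.09 m


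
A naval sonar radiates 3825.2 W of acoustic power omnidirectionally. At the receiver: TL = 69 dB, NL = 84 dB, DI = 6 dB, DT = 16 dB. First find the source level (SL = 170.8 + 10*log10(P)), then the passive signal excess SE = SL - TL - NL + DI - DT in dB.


Step 1: SL = 170.8 + 10*log10(3825.2) = 206.63 dB
Step 2: SE = SL - TL - NL + DI - DT = 206.63 - 69 - 84 + 6 - 16 = 43.63

43.63 dB


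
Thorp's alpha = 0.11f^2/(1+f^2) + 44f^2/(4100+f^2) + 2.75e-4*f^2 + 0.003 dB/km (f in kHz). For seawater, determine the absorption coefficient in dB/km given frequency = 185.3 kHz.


f^2 = 34336.09
alpha = 0.11*34336.09/(1+34336.09) + 44*34336.09/(4100+34336.09) + 2.75e-4*34336.09 + 0.003 = 48.862

48.862 dB/km


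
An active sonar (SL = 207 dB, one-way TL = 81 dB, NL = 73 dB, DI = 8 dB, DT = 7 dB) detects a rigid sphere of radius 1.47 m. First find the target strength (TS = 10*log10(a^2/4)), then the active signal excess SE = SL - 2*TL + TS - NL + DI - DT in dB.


Step 1: TS = 10*log10(1.47^2/4) = -2.67 dB
Step 2: SE = SL - 2*TL + TS - NL + DI - DT = 207 - 2*81 + (-2.67) - 73 + 8 - 7 = -29.67

-29.67 dB


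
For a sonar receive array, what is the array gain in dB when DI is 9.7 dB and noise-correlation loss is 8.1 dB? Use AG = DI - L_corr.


AG = DI - L_corr = 9.7 - 8.1 = 1.6

1.6 dB


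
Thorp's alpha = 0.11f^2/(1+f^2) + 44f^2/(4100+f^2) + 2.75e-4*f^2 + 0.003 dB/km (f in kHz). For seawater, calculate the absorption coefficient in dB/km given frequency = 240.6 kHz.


f^2 = 57888.36
alpha = 0.11*57888.36/(1+57888.36) + 44*57888.36/(4100+57888.36) + 2.75e-4*57888.36 + 0.003 = 57.122

57.122 dB/km


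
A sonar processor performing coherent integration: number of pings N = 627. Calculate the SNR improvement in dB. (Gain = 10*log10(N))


27.97 dB


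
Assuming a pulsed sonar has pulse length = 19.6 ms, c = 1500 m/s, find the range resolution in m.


14.7 m


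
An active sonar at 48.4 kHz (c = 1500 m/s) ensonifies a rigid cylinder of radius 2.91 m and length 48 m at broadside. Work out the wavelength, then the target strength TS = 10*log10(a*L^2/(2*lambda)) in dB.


Step 1: lambda = c/f = 1500/48400 = 0.03099 m
Step 2: TS = 10*log10(a*L^2/(2*lambda)) = 10*log10(2.91*48^2/(2*0.03099)) = 50.34

50.34 dB


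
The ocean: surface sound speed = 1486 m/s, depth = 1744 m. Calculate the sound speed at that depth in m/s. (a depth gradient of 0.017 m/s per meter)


1515.648 m/s


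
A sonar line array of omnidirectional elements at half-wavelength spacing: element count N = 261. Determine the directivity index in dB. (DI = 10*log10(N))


DI = 10*log10(261) = 24.17

24.17 dB


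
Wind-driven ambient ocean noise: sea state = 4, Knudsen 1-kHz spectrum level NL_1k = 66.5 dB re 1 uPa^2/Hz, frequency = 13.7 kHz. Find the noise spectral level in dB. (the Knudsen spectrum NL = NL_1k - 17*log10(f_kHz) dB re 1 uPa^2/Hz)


47.18 dB


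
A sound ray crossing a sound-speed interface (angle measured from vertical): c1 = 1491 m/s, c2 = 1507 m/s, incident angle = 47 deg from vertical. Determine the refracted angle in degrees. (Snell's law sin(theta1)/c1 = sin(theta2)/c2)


sin(theta2) = (c2/c1)*sin(theta1) = (1507/1491)*sin(47 deg) = 0.7392
theta2 = arcsin(0.7392) = 47.66

47.66 deg


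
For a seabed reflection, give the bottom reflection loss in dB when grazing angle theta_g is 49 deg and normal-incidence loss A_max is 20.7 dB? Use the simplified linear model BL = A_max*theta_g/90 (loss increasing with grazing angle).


11.27 dB


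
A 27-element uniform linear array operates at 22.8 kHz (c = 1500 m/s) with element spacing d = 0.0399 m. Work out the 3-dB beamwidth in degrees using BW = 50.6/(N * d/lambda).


Step 1: lambda = 1500/22800 = 0.06579 m
Step 2: d/lambda = 0.0399/0.06579 = 0.6065
Step 3: BW = 50.6/(N * d/lambda) = 50.6/(27 * 0.6065) = 3.09

3.09 deg


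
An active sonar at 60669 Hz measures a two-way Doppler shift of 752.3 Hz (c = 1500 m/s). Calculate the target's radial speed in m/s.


From fd = 2*f*v/c, v = c*fd/(2*f) = 1500 * 752.3 / (2*60669) = 9.3

9.3 m/s


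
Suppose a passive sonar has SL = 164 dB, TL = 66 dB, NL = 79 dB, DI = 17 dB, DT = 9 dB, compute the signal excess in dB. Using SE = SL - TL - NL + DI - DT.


27 dB


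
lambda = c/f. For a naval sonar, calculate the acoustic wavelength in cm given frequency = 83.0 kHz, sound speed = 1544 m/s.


1.86 cm


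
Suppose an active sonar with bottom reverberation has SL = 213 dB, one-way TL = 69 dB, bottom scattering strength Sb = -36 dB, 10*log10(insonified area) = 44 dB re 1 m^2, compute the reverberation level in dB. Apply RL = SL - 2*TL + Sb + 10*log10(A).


RL = SL - 2*TL + Sb + 10*log10(A) = 213 - 2*69 + (-36) + 44 = 83

83 dB


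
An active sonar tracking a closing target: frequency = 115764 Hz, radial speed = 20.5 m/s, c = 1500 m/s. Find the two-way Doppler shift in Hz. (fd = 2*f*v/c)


3164.22 Hz


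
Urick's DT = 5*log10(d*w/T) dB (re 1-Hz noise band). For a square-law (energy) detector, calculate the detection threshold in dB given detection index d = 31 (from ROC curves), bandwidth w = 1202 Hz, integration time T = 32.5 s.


DT = 5*log10(d*w/T) = 5*log10(31 * 1202 / 32.5) = 5*log10(1146.52) = 15.3

15.3 dB


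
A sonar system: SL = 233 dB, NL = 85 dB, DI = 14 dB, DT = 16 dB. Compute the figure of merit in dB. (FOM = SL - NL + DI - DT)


FOM = SL - NL + DI - DT = 233 - 85 + 14 - 16 = 146

146 dB


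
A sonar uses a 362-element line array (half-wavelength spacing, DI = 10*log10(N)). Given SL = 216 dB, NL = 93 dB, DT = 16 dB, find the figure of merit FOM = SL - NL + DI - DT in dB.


132.59 dB


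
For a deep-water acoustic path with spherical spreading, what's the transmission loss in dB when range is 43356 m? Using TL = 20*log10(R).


92.74 dB


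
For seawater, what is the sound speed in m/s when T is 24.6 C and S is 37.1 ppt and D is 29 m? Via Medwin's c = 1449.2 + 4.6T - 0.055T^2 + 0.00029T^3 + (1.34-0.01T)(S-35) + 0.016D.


1536.15 m/s


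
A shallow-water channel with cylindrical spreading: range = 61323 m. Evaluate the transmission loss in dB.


TL = 10*log10(61323) = 47.88

47.88 dB


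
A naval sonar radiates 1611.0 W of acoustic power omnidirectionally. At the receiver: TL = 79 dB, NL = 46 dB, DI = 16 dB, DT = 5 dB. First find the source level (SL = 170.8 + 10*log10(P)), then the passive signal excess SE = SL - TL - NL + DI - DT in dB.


Step 1: SL = 170.8 + 10*log10(1611.0) = 202.87 dB
Step 2: SE = SL - TL - NL + DI - DT = 202.87 - 79 - 46 + 16 - 5 = 88.87

88.87 dB


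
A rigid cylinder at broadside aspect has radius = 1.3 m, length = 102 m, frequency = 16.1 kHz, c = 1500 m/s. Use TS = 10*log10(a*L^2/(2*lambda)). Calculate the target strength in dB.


48.61 dB


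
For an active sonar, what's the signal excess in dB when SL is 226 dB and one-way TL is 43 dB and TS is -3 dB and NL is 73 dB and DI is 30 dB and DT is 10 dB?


84 dB


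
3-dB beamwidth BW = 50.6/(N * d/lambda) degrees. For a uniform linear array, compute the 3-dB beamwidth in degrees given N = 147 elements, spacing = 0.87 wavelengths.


BW = 50.6 / (147 * 0.87) = 50.6 / 127.89 = 0.4

0.4 deg


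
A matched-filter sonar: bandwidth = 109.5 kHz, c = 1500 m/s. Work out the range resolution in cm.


0.68 cm


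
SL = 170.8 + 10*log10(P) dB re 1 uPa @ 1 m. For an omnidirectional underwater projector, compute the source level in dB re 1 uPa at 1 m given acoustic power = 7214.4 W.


209.38 dB


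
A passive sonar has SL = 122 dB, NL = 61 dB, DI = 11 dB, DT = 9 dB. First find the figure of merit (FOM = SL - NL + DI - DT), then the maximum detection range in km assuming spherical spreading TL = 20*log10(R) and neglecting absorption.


Step 1: FOM = SL - NL + DI - DT = 122 - 61 + 11 - 9 = 63 dB
Step 2: at max range FOM = TL = 20*log10(R), so R = 10^(63/20) = 1412.54 m = 1.41 km

1.41 km


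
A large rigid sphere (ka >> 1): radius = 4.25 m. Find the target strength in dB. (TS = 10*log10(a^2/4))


6.55 dB


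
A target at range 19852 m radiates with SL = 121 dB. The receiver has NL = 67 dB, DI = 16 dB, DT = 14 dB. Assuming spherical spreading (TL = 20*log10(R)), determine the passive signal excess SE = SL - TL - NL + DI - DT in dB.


Step 1: TL = 20*log10(19852) = 85.96 dB
Step 2: SE = 121 - 85.96 - 67 + 16 - 14 = -29.96

-29.96 dB


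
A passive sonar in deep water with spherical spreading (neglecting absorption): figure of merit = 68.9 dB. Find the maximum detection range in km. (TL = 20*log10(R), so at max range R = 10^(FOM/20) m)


At max range FOM = TL, so 20*log10(R) = 68.9
R = 10^(68.9/20) = 2786.12 m = 2.79 km

2.79 km


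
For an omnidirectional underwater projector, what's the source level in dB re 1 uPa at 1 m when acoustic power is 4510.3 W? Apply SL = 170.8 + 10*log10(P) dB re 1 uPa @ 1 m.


SL = 170.8 + 10*log10(4510.3) = 170.8 + 36.54 = 207.34

207.34 dB


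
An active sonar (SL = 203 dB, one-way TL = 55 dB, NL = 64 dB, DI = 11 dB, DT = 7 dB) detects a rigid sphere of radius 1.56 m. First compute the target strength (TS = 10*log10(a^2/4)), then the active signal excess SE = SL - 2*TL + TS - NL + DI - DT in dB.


Step 1: TS = 10*log10(1.56^2/4) = -2.16 dB
Step 2: SE = SL - 2*TL + TS - NL + DI - DT = 203 - 2*55 + (-2.16) - 64 + 11 - 7 = 30.84

30.84 dB


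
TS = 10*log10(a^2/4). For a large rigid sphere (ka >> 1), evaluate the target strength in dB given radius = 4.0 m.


TS = 10*log10(4.0^2 / 4) = 10*log10(4.0) = 6.02

6.02 dB


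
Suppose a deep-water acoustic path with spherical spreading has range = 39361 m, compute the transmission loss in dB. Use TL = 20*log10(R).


TL = 20*log10(39361) = 91.9

91.9 dB


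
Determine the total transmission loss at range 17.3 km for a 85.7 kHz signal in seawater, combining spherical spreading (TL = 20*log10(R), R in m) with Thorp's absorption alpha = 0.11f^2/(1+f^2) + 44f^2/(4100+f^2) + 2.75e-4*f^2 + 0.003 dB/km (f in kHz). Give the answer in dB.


Step 1 (Thorp): alpha = 0.11*7344.49/(1+7344.49) + 44*7344.49/(4100+7344.49) + 2.75e-4*7344.49 + 0.003 = 30.3697 dB/km
Step 2: TL_spread = 20*log10(17300) = 84.76 dB
Step 3: TL_abs = alpha*R = 30.3697 * 17.3 = 525.4 dB
Step 4: TL_total = 84.76 + 525.4 = 610.16

610.16 dB


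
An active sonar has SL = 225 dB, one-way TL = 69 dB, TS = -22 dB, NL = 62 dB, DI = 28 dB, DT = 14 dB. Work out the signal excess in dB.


SE = SL - 2*TL + TS - NL + DI - DT = 225 - 2*69 + (-22) - 62 + 28 - 14 = 17

17 dB


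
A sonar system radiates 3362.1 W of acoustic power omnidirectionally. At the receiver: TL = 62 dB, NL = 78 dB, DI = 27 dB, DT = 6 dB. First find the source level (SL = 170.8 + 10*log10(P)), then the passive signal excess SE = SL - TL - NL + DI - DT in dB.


Step 1: SL = 170.8 + 10*log10(3362.1) = 206.07 dB
Step 2: SE = SL - TL - NL + DI - DT = 206.07 - 62 - 78 + 27 - 6 = 87.07

87.07 dB


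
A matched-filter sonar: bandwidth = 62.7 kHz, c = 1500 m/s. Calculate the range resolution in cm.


1.2 cm


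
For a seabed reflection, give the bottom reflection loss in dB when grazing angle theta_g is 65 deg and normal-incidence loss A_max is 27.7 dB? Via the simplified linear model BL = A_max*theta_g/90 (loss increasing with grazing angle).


BL = A_max * theta_g / 90 = 27.7 * 65 / 90 = 20.01

20.01 dB


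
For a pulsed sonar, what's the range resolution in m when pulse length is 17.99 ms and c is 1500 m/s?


13.4925 m


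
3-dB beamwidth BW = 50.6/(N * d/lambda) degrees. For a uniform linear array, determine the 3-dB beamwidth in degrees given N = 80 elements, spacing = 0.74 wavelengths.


0.85 deg


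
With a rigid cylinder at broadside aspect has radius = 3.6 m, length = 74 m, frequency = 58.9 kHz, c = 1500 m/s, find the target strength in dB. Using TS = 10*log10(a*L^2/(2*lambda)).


lambda = 1500/58900 = 0.02547 m
TS = 10*log10(3.6*74^2/(2*0.02547)) = 55.88

55.88 dB


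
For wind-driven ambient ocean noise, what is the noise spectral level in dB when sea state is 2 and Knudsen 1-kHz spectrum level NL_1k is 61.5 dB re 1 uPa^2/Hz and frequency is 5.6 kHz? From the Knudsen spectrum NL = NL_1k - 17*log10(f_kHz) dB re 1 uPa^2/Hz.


NL = NL_1k - 17*log10(f_kHz) = 61.5 - 17*log10(5.6) = 61.5 - (12.72) = 48.78

48.78 dB
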